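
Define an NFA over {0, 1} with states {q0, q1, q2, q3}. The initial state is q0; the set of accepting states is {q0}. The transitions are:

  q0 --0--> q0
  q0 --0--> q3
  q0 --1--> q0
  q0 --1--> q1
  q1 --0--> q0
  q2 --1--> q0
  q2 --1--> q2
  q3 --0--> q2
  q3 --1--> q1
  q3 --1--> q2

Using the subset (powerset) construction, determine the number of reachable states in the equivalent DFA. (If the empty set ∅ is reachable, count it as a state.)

Start state of the DFA: {q0}.
{q0} --0--> {q0, q3}  [new]
{q0} --1--> {q0, q1}  [new]
{q0, q3} --0--> {q0, q2, q3}  [new]
{q0, q3} --1--> {q0, q1, q2}  [new]
{q0, q1} --0--> {q0, q3}  [seen]
{q0, q1} --1--> {q0, q1}  [seen]
{q0, q2, q3} --0--> {q0, q2, q3}  [seen]
{q0, q2, q3} --1--> {q0, q1, q2}  [seen]
{q0, q1, q2} --0--> {q0, q3}  [seen]
{q0, q1, q2} --1--> {q0, q1, q2}  [seen]
Reachable DFA states: {q0}, {q0, q3}, {q0, q1}, {q0, q2, q3}, {q0, q1, q2}.

5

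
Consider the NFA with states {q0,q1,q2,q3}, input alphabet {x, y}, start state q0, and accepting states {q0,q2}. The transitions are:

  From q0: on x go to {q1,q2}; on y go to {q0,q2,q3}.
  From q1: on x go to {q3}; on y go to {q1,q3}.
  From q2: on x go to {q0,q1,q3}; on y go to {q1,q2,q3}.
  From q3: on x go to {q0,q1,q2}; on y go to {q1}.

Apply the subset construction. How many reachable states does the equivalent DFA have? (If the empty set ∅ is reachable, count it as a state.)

6

Start state of the DFA: {q0}.
{q0} --x--> {q1,q2}  [new]
{q0} --y--> {q0,q2,q3}  [new]
{q1,q2} --x--> {q0,q1,q3}  [new]
{q1,q2} --y--> {q1,q2,q3}  [new]
{q0,q2,q3} --x--> {q0,q1,q2,q3}  [new]
{q0,q2,q3} --y--> {q0,q1,q2,q3}  [seen]
{q0,q1,q3} --x--> {q0,q1,q2,q3}  [seen]
{q0,q1,q3} --y--> {q0,q1,q2,q3}  [seen]
{q1,q2,q3} --x--> {q0,q1,q2,q3}  [seen]
{q1,q2,q3} --y--> {q1,q2,q3}  [seen]
{q0,q1,q2,q3} --x--> {q0,q1,q2,q3}  [seen]
{q0,q1,q2,q3} --y--> {q0,q1,q2,q3}  [seen]
Reachable DFA states: {q0}, {q1,q2}, {q0,q2,q3}, {q0,q1,q3}, {q1,q2,q3}, {q0,q1,q2,q3}.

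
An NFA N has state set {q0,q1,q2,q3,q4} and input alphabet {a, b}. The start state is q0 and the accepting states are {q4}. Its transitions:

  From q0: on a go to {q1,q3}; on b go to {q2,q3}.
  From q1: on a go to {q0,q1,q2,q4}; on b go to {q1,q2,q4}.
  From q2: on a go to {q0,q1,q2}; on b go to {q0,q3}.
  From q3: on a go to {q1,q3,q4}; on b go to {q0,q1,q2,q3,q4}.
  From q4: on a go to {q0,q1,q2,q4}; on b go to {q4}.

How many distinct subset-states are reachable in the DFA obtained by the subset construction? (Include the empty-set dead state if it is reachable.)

Start state of the DFA: {q0}.
{q0} --a--> {q1,q3}  [new]
{q0} --b--> {q2,q3}  [new]
{q1,q3} --a--> {q0,q1,q2,q3,q4}  [new]
{q1,q3} --b--> {q0,q1,q2,q3,q4}  [seen]
{q2,q3} --a--> {q0,q1,q2,q3,q4}  [seen]
{q2,q3} --b--> {q0,q1,q2,q3,q4}  [seen]
{q0,q1,q2,q3,q4} --a--> {q0,q1,q2,q3,q4}  [seen]
{q0,q1,q2,q3,q4} --b--> {q0,q1,q2,q3,q4}  [seen]
Reachable DFA states: {q0}, {q1,q3}, {q2,q3}, {q0,q1,q2,q3,q4}.

4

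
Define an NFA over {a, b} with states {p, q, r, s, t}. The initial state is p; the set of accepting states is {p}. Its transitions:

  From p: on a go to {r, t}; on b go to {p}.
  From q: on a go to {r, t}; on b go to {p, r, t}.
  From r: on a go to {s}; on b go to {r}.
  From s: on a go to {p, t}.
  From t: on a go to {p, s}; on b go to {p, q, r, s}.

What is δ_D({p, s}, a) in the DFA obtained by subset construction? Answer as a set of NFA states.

δ(p,a) = {r, t}; δ(s,a) = {p, t}.
Union: {p, r, t}.

{p, r, t}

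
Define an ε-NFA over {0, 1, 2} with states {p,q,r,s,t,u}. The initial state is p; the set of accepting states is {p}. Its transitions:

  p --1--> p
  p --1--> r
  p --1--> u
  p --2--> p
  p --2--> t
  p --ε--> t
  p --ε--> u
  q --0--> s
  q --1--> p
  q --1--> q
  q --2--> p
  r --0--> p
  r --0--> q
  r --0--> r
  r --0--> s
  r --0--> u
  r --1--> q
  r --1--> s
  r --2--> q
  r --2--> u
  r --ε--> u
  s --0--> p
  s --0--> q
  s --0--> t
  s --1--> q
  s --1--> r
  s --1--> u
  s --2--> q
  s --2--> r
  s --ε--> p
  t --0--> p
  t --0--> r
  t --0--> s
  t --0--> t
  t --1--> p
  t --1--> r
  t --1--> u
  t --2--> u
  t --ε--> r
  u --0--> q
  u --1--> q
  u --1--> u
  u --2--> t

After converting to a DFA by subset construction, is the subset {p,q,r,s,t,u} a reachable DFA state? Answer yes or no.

Start state of the DFA: {p,r,t,u} (ε-closure of the NFA start).
{p,r,t,u} --0--> {p,q,r,s,t,u}  [new]
{p,r,t,u} --1--> {p,q,r,s,t,u}  [seen]
{p,r,t,u} --2--> {p,q,r,t,u}  [new]
{p,q,r,s,t,u} --0--> {p,q,r,s,t,u}  [seen]
{p,q,r,s,t,u} --1--> {p,q,r,s,t,u}  [seen]
{p,q,r,s,t,u} --2--> {p,q,r,t,u}  [seen]
{p,q,r,t,u} --0--> {p,q,r,s,t,u}  [seen]
{p,q,r,t,u} --1--> {p,q,r,s,t,u}  [seen]
{p,q,r,t,u} --2--> {p,q,r,t,u}  [seen]
Reachable DFA states: {p,r,t,u}, {p,q,r,s,t,u}, {p,q,r,t,u}.
{p,q,r,s,t,u} is among them.

yes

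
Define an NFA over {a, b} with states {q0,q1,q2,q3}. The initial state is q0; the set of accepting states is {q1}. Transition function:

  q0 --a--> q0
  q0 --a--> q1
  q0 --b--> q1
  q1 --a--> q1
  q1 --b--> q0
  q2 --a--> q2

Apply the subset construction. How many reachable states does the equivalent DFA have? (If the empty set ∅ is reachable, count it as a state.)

3

Start state of the DFA: {q0}.
{q0} --a--> {q0,q1}  [new]
{q0} --b--> {q1}  [new]
{q0,q1} --a--> {q0,q1}  [seen]
{q0,q1} --b--> {q0,q1}  [seen]
{q1} --a--> {q1}  [seen]
{q1} --b--> {q0}  [seen]
Reachable DFA states: {q0}, {q0,q1}, {q1}.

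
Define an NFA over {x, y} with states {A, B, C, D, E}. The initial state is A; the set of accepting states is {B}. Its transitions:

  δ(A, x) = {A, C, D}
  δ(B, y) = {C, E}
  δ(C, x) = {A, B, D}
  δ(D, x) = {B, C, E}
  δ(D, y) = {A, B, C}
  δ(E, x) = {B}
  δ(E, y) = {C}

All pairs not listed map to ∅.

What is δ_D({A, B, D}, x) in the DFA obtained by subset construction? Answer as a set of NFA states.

{A, B, C, D, E}

δ(A,x) = {A, C, D}; δ(B,x) = ∅; δ(D,x) = {B, C, E}.
Union: {A, B, C, D, E}.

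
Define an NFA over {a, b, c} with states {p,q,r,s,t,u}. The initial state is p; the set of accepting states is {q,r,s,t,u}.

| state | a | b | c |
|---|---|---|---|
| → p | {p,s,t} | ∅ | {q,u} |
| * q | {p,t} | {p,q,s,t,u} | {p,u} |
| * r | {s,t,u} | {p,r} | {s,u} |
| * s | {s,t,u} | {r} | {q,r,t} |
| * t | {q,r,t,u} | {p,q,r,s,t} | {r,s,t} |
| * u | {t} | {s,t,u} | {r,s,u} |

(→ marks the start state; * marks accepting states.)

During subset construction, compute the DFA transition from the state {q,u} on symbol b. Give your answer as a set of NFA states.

δ(q,b) = {p,q,s,t,u}; δ(u,b) = {s,t,u}.
Union: {p,q,s,t,u}.

{p,q,s,t,u}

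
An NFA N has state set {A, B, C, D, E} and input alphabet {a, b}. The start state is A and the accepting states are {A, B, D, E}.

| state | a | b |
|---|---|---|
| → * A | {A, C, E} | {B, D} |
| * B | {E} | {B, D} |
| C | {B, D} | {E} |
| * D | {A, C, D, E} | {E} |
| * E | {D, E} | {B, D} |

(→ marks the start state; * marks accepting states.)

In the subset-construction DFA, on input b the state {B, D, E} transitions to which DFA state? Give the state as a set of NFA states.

δ(B,b) = {B, D}; δ(D,b) = {E}; δ(E,b) = {B, D}.
Union: {B, D, E}.

{B, D, E}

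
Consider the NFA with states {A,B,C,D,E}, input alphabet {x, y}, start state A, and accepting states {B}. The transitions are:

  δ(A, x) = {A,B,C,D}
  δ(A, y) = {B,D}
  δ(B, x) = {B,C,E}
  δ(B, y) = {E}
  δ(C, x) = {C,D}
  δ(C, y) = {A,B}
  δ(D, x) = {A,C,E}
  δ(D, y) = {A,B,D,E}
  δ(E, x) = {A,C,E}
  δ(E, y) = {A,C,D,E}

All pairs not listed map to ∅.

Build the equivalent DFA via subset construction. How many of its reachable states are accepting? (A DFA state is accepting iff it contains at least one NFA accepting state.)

5

Start state of the DFA: {A}.
{A} --x--> {A,B,C,D}  [new]
{A} --y--> {B,D}  [new]
{A,B,C,D} --x--> {A,B,C,D,E}  [new]
{A,B,C,D} --y--> {A,B,D,E}  [new]
{B,D} --x--> {A,B,C,E}  [new]
{B,D} --y--> {A,B,D,E}  [seen]
{A,B,C,D,E} --x--> {A,B,C,D,E}  [seen]
{A,B,C,D,E} --y--> {A,B,C,D,E}  [seen]
{A,B,D,E} --x--> {A,B,C,D,E}  [seen]
{A,B,D,E} --y--> {A,B,C,D,E}  [seen]
{A,B,C,E} --x--> {A,B,C,D,E}  [seen]
{A,B,C,E} --y--> {A,B,C,D,E}  [seen]
Reachable DFA states: {A}, {A,B,C,D}, {B,D}, {A,B,C,D,E}, {A,B,D,E}, {A,B,C,E}.
Accepting DFA states (contain an NFA accepting state): {A,B,C,D}, {B,D}, {A,B,C,D,E}, {A,B,D,E}, {A,B,C,E}.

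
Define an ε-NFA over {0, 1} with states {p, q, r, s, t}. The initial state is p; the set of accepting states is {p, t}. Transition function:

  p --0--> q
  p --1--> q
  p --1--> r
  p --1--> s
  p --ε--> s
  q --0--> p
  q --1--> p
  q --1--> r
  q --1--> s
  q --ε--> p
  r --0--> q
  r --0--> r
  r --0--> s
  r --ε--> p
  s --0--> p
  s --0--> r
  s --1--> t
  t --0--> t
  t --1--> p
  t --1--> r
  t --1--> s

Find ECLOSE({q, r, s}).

Begin with {q, r, s}.
q →ε {p}; add p.
ε-closure = {p, q, r, s}.

{p, q, r, s}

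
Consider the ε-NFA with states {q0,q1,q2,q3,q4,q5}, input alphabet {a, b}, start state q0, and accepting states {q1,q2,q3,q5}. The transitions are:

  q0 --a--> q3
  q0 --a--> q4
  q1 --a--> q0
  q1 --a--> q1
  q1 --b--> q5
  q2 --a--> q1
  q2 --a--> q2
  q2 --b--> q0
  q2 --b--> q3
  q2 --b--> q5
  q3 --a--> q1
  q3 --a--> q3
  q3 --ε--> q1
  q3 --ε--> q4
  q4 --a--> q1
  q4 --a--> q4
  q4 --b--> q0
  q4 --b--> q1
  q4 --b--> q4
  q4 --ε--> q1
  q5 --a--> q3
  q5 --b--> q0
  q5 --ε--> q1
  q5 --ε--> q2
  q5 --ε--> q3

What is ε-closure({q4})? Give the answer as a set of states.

Begin with {q4}.
q4 →ε {q1}; add q1.
ε-closure = {q1,q4}.

{q1,q4}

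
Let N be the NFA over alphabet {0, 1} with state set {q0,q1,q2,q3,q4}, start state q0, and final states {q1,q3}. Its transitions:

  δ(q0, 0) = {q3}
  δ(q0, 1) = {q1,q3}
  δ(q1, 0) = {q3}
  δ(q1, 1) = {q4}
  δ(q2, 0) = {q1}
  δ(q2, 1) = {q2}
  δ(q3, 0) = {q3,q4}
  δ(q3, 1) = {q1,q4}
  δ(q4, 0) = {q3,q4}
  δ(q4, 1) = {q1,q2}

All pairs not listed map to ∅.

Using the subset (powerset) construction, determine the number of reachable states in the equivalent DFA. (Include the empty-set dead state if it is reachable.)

7

Start state of the DFA: {q0}.
{q0} --0--> {q3}  [new]
{q0} --1--> {q1,q3}  [new]
{q3} --0--> {q3,q4}  [new]
{q3} --1--> {q1,q4}  [new]
{q1,q3} --0--> {q3,q4}  [seen]
{q1,q3} --1--> {q1,q4}  [seen]
{q3,q4} --0--> {q3,q4}  [seen]
{q3,q4} --1--> {q1,q2,q4}  [new]
{q1,q4} --0--> {q3,q4}  [seen]
{q1,q4} --1--> {q1,q2,q4}  [seen]
{q1,q2,q4} --0--> {q1,q3,q4}  [new]
{q1,q2,q4} --1--> {q1,q2,q4}  [seen]
{q1,q3,q4} --0--> {q3,q4}  [seen]
{q1,q3,q4} --1--> {q1,q2,q4}  [seen]
Reachable DFA states: {q0}, {q3}, {q1,q3}, {q3,q4}, {q1,q4}, {q1,q2,q4}, {q1,q3,q4}.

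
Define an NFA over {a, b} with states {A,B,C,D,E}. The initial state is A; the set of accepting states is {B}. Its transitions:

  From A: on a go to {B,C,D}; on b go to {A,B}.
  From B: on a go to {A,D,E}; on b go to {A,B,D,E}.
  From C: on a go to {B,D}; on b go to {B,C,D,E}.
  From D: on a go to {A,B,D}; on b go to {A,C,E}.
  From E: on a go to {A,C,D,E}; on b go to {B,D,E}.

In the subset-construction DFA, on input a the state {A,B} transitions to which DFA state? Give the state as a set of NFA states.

{A,B,C,D,E}

δ(A,a) = {B,C,D}; δ(B,a) = {A,D,E}.
Union: {A,B,C,D,E}.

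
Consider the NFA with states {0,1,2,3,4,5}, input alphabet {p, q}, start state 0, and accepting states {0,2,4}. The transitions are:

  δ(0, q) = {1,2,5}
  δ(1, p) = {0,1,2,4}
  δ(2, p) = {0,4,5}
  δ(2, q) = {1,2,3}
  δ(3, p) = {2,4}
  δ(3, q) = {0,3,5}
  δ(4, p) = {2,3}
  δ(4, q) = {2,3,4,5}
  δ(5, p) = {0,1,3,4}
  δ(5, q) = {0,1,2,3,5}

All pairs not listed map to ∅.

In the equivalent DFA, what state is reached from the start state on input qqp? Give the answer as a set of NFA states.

{0,1,2,3,4,5}

Start: {0}.
δ(0,q) = {1,2,5}.
Union: {1,2,5}.
After q: {1,2,5}.
δ(1,q) = ∅; δ(2,q) = {1,2,3}; δ(5,q) = {0,1,2,3,5}.
Union: {0,1,2,3,5}.
After q: {0,1,2,3,5}.
δ(0,p) = ∅; δ(1,p) = {0,1,2,4}; δ(2,p) = {0,4,5}; δ(3,p) = {2,4}; δ(5,p) = {0,1,3,4}.
Union: {0,1,2,3,4,5}.
After p: {0,1,2,3,4,5}.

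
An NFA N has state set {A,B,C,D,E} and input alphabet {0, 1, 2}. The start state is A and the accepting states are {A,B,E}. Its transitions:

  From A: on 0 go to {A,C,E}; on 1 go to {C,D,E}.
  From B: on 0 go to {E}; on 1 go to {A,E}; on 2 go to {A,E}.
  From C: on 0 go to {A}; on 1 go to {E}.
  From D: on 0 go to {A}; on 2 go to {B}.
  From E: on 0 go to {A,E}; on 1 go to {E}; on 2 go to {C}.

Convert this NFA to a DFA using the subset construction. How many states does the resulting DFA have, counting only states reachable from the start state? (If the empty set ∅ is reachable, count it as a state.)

Start state of the DFA: {A}.
{A} --0--> {A,C,E}  [new]
{A} --1--> {C,D,E}  [new]
{A} --2--> ∅  [new]
{A,C,E} --0--> {A,C,E}  [seen]
{A,C,E} --1--> {C,D,E}  [seen]
{A,C,E} --2--> {C}  [new]
{C,D,E} --0--> {A,E}  [new]
{C,D,E} --1--> {E}  [new]
{C,D,E} --2--> {B,C}  [new]
∅ --0--> ∅  [seen]
∅ --1--> ∅  [seen]
∅ --2--> ∅  [seen]
{C} --0--> {A}  [seen]
{C} --1--> {E}  [seen]
{C} --2--> ∅  [seen]
{A,E} --0--> {A,C,E}  [seen]
{A,E} --1--> {C,D,E}  [seen]
{A,E} --2--> {C}  [seen]
{E} --0--> {A,E}  [seen]
{E} --1--> {E}  [seen]
{E} --2--> {C}  [seen]
{B,C} --0--> {A,E}  [seen]
{B,C} --1--> {A,E}  [seen]
{B,C} --2--> {A,E}  [seen]
Reachable DFA states: {A}, {A,C,E}, {C,D,E}, ∅, {C}, {A,E}, {E}, {B,C}.

8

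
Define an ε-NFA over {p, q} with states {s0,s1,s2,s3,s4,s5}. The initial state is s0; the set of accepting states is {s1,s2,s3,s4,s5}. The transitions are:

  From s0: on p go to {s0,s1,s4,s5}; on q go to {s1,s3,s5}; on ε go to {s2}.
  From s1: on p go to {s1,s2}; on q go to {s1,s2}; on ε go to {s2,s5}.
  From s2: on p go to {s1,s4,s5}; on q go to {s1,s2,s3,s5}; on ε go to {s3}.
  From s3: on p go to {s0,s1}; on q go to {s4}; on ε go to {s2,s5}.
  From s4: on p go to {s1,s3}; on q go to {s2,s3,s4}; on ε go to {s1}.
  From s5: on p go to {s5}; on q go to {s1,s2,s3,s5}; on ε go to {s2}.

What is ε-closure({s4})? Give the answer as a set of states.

{s1,s2,s3,s4,s5}

Begin with {s4}.
s4 →ε {s1}; add s1.
s1 →ε {s2,s5}; add s2, s5.
s2 →ε {s3}; add s3.
ε-closure = {s1,s2,s3,s4,s5}.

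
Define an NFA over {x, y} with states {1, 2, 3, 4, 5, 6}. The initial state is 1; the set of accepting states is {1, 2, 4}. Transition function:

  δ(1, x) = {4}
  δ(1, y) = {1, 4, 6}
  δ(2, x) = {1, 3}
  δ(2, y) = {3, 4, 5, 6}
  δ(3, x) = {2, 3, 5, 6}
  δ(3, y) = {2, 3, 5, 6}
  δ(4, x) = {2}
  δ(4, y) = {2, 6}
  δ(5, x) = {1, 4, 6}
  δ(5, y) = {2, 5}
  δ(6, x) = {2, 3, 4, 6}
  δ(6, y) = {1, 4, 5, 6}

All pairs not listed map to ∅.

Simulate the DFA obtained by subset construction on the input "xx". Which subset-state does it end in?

{2}

Start: {1}.
δ(1,x) = {4}.
Union: {4}.
After x: {4}.
δ(4,x) = {2}.
Union: {2}.
After x: {2}.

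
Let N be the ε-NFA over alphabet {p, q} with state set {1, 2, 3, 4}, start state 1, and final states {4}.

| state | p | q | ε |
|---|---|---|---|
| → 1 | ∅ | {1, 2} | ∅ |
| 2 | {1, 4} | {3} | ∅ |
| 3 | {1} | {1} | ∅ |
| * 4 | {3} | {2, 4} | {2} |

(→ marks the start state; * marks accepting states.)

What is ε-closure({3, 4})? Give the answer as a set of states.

{2, 3, 4}

Begin with {3, 4}.
4 →ε {2}; add 2.
ε-closure = {2, 3, 4}.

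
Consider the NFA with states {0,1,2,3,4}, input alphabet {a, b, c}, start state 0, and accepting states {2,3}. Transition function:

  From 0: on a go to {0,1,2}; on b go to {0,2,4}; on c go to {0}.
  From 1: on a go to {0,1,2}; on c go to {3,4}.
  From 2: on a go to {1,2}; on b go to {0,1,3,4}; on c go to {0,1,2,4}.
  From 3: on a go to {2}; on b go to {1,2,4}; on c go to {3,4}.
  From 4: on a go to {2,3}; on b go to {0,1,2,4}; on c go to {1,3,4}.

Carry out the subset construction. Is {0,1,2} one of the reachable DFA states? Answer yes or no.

yes

Start state of the DFA: {0}.
{0} --a--> {0,1,2}  [new]
{0} --b--> {0,2,4}  [new]
{0} --c--> {0}  [seen]
{0,1,2} --a--> {0,1,2}  [seen]
{0,1,2} --b--> {0,1,2,3,4}  [new]
{0,1,2} --c--> {0,1,2,3,4}  [seen]
{0,2,4} --a--> {0,1,2,3}  [new]
{0,2,4} --b--> {0,1,2,3,4}  [seen]
{0,2,4} --c--> {0,1,2,3,4}  [seen]
{0,1,2,3,4} --a--> {0,1,2,3}  [seen]
{0,1,2,3,4} --b--> {0,1,2,3,4}  [seen]
{0,1,2,3,4} --c--> {0,1,2,3,4}  [seen]
{0,1,2,3} --a--> {0,1,2}  [seen]
{0,1,2,3} --b--> {0,1,2,3,4}  [seen]
{0,1,2,3} --c--> {0,1,2,3,4}  [seen]
Reachable DFA states: {0}, {0,1,2}, {0,2,4}, {0,1,2,3,4}, {0,1,2,3}.
{0,1,2} is among them.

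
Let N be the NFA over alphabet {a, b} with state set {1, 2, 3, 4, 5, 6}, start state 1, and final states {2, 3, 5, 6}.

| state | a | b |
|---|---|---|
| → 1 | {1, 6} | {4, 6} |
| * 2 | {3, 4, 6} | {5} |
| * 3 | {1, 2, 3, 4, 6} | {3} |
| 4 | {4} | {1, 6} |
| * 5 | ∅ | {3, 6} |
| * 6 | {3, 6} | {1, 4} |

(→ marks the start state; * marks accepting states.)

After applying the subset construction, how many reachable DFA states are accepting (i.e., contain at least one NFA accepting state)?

8

Start state of the DFA: {1}.
{1} --a--> {1, 6}  [new]
{1} --b--> {4, 6}  [new]
{1, 6} --a--> {1, 3, 6}  [new]
{1, 6} --b--> {1, 4, 6}  [new]
{4, 6} --a--> {3, 4, 6}  [new]
{4, 6} --b--> {1, 4, 6}  [seen]
{1, 3, 6} --a--> {1, 2, 3, 4, 6}  [new]
{1, 3, 6} --b--> {1, 3, 4, 6}  [new]
{1, 4, 6} --a--> {1, 3, 4, 6}  [seen]
{1, 4, 6} --b--> {1, 4, 6}  [seen]
{3, 4, 6} --a--> {1, 2, 3, 4, 6}  [seen]
{3, 4, 6} --b--> {1, 3, 4, 6}  [seen]
{1, 2, 3, 4, 6} --a--> {1, 2, 3, 4, 6}  [seen]
{1, 2, 3, 4, 6} --b--> {1, 3, 4, 5, 6}  [new]
{1, 3, 4, 6} --a--> {1, 2, 3, 4, 6}  [seen]
{1, 3, 4, 6} --b--> {1, 3, 4, 6}  [seen]
{1, 3, 4, 5, 6} --a--> {1, 2, 3, 4, 6}  [seen]
{1, 3, 4, 5, 6} --b--> {1, 3, 4, 6}  [seen]
Reachable DFA states: {1}, {1, 6}, {4, 6}, {1, 3, 6}, {1, 4, 6}, {3, 4, 6}, {1, 2, 3, 4, 6}, {1, 3, 4, 6}, {1, 3, 4, 5, 6}.
Accepting DFA states (contain an NFA accepting state): {1, 6}, {4, 6}, {1, 3, 6}, {1, 4, 6}, {3, 4, 6}, {1, 2, 3, 4, 6}, {1, 3, 4, 6}, {1, 3, 4, 5, 6}.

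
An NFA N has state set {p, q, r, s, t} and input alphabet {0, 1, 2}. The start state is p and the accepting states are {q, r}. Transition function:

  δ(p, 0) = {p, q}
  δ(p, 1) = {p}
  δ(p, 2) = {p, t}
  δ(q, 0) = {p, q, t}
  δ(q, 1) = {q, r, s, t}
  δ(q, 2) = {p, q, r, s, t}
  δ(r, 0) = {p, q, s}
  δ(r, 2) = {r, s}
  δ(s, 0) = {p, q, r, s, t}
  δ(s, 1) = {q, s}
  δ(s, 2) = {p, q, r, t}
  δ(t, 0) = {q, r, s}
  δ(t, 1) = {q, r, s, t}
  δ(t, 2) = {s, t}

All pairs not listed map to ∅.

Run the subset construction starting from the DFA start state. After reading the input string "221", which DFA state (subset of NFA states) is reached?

Start: {p}.
δ(p,2) = {p, t}.
Union: {p, t}.
After 2: {p, t}.
δ(p,2) = {p, t}; δ(t,2) = {s, t}.
Union: {p, s, t}.
After 2: {p, s, t}.
δ(p,1) = {p}; δ(s,1) = {q, s}; δ(t,1) = {q, r, s, t}.
Union: {p, q, r, s, t}.
After 1: {p, q, r, s, t}.

{p, q, r, s, t}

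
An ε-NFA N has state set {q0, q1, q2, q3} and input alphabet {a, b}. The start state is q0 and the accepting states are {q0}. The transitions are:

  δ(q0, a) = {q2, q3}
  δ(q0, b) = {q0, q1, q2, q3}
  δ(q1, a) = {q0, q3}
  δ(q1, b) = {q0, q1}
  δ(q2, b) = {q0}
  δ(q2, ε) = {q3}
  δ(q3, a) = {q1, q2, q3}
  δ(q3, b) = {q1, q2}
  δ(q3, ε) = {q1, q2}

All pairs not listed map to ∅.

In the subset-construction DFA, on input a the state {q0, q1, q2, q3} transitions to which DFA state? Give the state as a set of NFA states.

δ(q0,a) = {q2, q3}; δ(q1,a) = {q0, q3}; δ(q2,a) = ∅; δ(q3,a) = {q1, q2, q3}.
Union: {q0, q1, q2, q3}.

{q0, q1, q2, q3}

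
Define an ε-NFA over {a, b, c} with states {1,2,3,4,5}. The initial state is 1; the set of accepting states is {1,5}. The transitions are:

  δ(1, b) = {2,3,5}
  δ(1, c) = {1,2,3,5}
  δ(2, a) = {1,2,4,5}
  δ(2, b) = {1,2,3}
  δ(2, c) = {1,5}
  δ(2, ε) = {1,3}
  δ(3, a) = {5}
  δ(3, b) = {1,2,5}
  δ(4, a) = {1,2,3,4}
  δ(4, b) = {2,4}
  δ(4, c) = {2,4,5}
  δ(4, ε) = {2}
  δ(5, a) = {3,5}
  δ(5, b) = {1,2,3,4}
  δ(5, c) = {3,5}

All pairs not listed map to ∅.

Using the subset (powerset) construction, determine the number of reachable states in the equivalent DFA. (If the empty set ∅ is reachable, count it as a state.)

Start state of the DFA: {1} (ε-closure of the NFA start).
{1} --a--> ∅  [new]
{1} --b--> {1,2,3,5}  [new]
{1} --c--> {1,2,3,5}  [seen]
∅ --a--> ∅  [seen]
∅ --b--> ∅  [seen]
∅ --c--> ∅  [seen]
{1,2,3,5} --a--> {1,2,3,4,5}  [new]
{1,2,3,5} --b--> {1,2,3,4,5}  [seen]
{1,2,3,5} --c--> {1,2,3,5}  [seen]
{1,2,3,4,5} --a--> {1,2,3,4,5}  [seen]
{1,2,3,4,5} --b--> {1,2,3,4,5}  [seen]
{1,2,3,4,5} --c--> {1,2,3,4,5}  [seen]
Reachable DFA states: {1}, ∅, {1,2,3,5}, {1,2,3,4,5}.

4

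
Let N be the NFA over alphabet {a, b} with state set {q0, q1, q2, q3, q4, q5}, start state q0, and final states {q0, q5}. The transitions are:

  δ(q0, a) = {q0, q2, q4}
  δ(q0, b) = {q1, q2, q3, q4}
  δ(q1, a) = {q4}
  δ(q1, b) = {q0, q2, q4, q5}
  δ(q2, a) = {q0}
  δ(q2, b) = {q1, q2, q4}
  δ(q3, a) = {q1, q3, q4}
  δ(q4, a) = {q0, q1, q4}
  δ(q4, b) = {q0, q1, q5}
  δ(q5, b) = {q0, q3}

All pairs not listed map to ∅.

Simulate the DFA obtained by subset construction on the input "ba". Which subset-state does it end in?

Start: {q0}.
δ(q0,b) = {q1, q2, q3, q4}.
Union: {q1, q2, q3, q4}.
After b: {q1, q2, q3, q4}.
δ(q1,a) = {q4}; δ(q2,a) = {q0}; δ(q3,a) = {q1, q3, q4}; δ(q4,a) = {q0, q1, q4}.
Union: {q0, q1, q3, q4}.
After a: {q0, q1, q3, q4}.

{q0, q1, q3, q4}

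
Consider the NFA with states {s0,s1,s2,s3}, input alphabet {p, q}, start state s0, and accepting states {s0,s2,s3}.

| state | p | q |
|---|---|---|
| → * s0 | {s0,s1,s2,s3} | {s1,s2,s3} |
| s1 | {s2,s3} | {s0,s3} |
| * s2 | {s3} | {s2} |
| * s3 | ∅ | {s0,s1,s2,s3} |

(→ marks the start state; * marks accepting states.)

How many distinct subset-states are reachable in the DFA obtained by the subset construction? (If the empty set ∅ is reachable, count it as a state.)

6

Start state of the DFA: {s0}.
{s0} --p--> {s0,s1,s2,s3}  [new]
{s0} --q--> {s1,s2,s3}  [new]
{s0,s1,s2,s3} --p--> {s0,s1,s2,s3}  [seen]
{s0,s1,s2,s3} --q--> {s0,s1,s2,s3}  [seen]
{s1,s2,s3} --p--> {s2,s3}  [new]
{s1,s2,s3} --q--> {s0,s1,s2,s3}  [seen]
{s2,s3} --p--> {s3}  [new]
{s2,s3} --q--> {s0,s1,s2,s3}  [seen]
{s3} --p--> ∅  [new]
{s3} --q--> {s0,s1,s2,s3}  [seen]
∅ --p--> ∅  [seen]
∅ --q--> ∅  [seen]
Reachable DFA states: {s0}, {s0,s1,s2,s3}, {s1,s2,s3}, {s2,s3}, {s3}, ∅.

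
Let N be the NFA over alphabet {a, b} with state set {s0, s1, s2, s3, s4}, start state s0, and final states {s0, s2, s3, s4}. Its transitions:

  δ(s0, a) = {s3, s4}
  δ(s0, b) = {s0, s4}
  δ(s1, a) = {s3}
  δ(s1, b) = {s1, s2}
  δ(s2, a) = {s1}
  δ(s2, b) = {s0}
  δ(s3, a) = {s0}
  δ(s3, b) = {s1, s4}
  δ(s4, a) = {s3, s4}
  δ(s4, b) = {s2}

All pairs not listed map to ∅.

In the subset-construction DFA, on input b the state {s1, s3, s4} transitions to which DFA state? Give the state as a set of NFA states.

{s1, s2, s4}

δ(s1,b) = {s1, s2}; δ(s3,b) = {s1, s4}; δ(s4,b) = {s2}.
Union: {s1, s2, s4}.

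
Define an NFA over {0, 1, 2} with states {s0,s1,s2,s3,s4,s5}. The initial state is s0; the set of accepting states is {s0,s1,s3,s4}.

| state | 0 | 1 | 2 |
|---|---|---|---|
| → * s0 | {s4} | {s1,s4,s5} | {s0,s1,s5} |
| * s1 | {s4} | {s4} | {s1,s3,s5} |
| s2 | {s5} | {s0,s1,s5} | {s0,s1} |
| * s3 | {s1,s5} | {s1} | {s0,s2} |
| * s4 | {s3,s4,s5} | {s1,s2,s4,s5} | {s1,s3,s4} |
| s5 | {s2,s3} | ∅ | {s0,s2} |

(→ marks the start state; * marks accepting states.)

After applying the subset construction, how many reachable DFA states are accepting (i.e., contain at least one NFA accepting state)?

Start state of the DFA: {s0}.
{s0} --0--> {s4}  [new]
{s0} --1--> {s1,s4,s5}  [new]
{s0} --2--> {s0,s1,s5}  [new]
{s4} --0--> {s3,s4,s5}  [new]
{s4} --1--> {s1,s2,s4,s5}  [new]
{s4} --2--> {s1,s3,s4}  [new]
{s1,s4,s5} --0--> {s2,s3,s4,s5}  [new]
{s1,s4,s5} --1--> {s1,s2,s4,s5}  [seen]
{s1,s4,s5} --2--> {s0,s1,s2,s3,s4,s5}  [new]
{s0,s1,s5} --0--> {s2,s3,s4}  [new]
{s0,s1,s5} --1--> {s1,s4,s5}  [seen]
{s0,s1,s5} --2--> {s0,s1,s2,s3,s5}  [new]
{s3,s4,s5} --0--> {s1,s2,s3,s4,s5}  [new]
{s3,s4,s5} --1--> {s1,s2,s4,s5}  [seen]
{s3,s4,s5} --2--> {s0,s1,s2,s3,s4}  [new]
{s1,s2,s4,s5} --0--> {s2,s3,s4,s5}  [seen]
{s1,s2,s4,s5} --1--> {s0,s1,s2,s4,s5}  [new]
{s1,s2,s4,s5} --2--> {s0,s1,s2,s3,s4,s5}  [seen]
{s1,s3,s4} --0--> {s1,s3,s4,s5}  [new]
{s1,s3,s4} --1--> {s1,s2,s4,s5}  [seen]
{s1,s3,s4} --2--> {s0,s1,s2,s3,s4,s5}  [seen]
{s2,s3,s4,s5} --0--> {s1,s2,s3,s4,s5}  [seen]
{s2,s3,s4,s5} --1--> {s0,s1,s2,s4,s5}  [seen]
{s2,s3,s4,s5} --2--> {s0,s1,s2,s3,s4}  [seen]
{s0,s1,s2,s3,s4,s5} --0--> {s1,s2,s3,s4,s5}  [seen]
{s0,s1,s2,s3,s4,s5} --1--> {s0,s1,s2,s4,s5}  [seen]
{s0,s1,s2,s3,s4,s5} --2--> {s0,s1,s2,s3,s4,s5}  [seen]
{s2,s3,s4} --0--> {s1,s3,s4,s5}  [seen]
{s2,s3,s4} --1--> {s0,s1,s2,s4,s5}  [seen]
{s2,s3,s4} --2--> {s0,s1,s2,s3,s4}  [seen]
{s0,s1,s2,s3,s5} --0--> {s1,s2,s3,s4,s5}  [seen]
{s0,s1,s2,s3,s5} --1--> {s0,s1,s4,s5}  [new]
{s0,s1,s2,s3,s5} --2--> {s0,s1,s2,s3,s5}  [seen]
{s1,s2,s3,s4,s5} --0--> {s1,s2,s3,s4,s5}  [seen]
{s1,s2,s3,s4,s5} --1--> {s0,s1,s2,s4,s5}  [seen]
{s1,s2,s3,s4,s5} --2--> {s0,s1,s2,s3,s4,s5}  [seen]
{s0,s1,s2,s3,s4} --0--> {s1,s3,s4,s5}  [seen]
{s0,s1,s2,s3,s4} --1--> {s0,s1,s2,s4,s5}  [seen]
{s0,s1,s2,s3,s4} --2--> {s0,s1,s2,s3,s4,s5}  [seen]
{s0,s1,s2,s4,s5} --0--> {s2,s3,s4,s5}  [seen]
{s0,s1,s2,s4,s5} --1--> {s0,s1,s2,s4,s5}  [seen]
{s0,s1,s2,s4,s5} --2--> {s0,s1,s2,s3,s4,s5}  [seen]
{s1,s3,s4,s5} --0--> {s1,s2,s3,s4,s5}  [seen]
{s1,s3,s4,s5} --1--> {s1,s2,s4,s5}  [seen]
{s1,s3,s4,s5} --2--> {s0,s1,s2,s3,s4,s5}  [seen]
{s0,s1,s4,s5} --0--> {s2,s3,s4,s5}  [seen]
{s0,s1,s4,s5} --1--> {s1,s2,s4,s5}  [seen]
{s0,s1,s4,s5} --2--> {s0,s1,s2,s3,s4,s5}  [seen]
Reachable DFA states: {s0}, {s4}, {s1,s4,s5}, {s0,s1,s5}, {s3,s4,s5}, {s1,s2,s4,s5}, {s1,s3,s4}, {s2,s3,s4,s5}, {s0,s1,s2,s3,s4,s5}, {s2,s3,s4}, {s0,s1,s2,s3,s5}, {s1,s2,s3,s4,s5}, {s0,s1,s2,s3,s4}, {s0,s1,s2,s4,s5}, {s1,s3,s4,s5}, {s0,s1,s4,s5}.
Accepting DFA states (contain an NFA accepting state): {s0}, {s4}, {s1,s4,s5}, {s0,s1,s5}, {s3,s4,s5}, {s1,s2,s4,s5}, {s1,s3,s4}, {s2,s3,s4,s5}, {s0,s1,s2,s3,s4,s5}, {s2,s3,s4}, {s0,s1,s2,s3,s5}, {s1,s2,s3,s4,s5}, {s0,s1,s2,s3,s4}, {s0,s1,s2,s4,s5}, {s1,s3,s4,s5}, {s0,s1,s4,s5}.

16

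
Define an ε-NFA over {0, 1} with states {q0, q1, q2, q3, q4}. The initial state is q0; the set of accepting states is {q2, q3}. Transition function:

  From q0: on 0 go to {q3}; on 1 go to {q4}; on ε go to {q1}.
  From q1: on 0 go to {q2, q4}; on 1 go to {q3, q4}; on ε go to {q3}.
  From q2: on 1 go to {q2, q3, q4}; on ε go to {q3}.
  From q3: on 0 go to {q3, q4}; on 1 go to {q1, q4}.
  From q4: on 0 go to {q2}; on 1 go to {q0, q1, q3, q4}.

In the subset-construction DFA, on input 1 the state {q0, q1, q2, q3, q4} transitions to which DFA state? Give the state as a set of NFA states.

δ(q0,1) = {q4}; δ(q1,1) = {q3, q4}; δ(q2,1) = {q2, q3, q4}; δ(q3,1) = {q1, q4}; δ(q4,1) = {q0, q1, q3, q4}.
Union: {q0, q1, q2, q3, q4}.

{q0, q1, q2, q3, q4}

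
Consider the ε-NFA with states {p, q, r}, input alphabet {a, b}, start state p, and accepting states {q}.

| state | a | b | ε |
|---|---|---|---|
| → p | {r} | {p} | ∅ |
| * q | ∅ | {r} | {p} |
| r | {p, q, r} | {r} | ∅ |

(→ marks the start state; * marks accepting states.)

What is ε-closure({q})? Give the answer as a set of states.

{p, q}

Begin with {q}.
q →ε {p}; add p.
ε-closure = {p, q}.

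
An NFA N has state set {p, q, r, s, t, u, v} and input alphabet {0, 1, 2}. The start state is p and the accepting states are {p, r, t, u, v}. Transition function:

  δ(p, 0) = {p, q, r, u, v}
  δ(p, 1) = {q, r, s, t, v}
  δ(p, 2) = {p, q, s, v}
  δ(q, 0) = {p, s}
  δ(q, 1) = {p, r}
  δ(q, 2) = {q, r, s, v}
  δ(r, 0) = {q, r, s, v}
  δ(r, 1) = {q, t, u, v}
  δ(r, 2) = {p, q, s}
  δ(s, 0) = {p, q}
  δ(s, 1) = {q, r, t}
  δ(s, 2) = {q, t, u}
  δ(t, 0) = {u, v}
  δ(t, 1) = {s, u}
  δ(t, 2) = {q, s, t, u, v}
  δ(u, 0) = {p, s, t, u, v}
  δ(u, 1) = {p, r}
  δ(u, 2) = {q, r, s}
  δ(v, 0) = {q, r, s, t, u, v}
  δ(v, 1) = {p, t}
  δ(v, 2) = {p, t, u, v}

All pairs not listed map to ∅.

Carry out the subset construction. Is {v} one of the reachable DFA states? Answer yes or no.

no

Start state of the DFA: {p}.
{p} --0--> {p, q, r, u, v}  [new]
{p} --1--> {q, r, s, t, v}  [new]
{p} --2--> {p, q, s, v}  [new]
{p, q, r, u, v} --0--> {p, q, r, s, t, u, v}  [new]
{p, q, r, u, v} --1--> {p, q, r, s, t, u, v}  [seen]
{p, q, r, u, v} --2--> {p, q, r, s, t, u, v}  [seen]
{q, r, s, t, v} --0--> {p, q, r, s, t, u, v}  [seen]
{q, r, s, t, v} --1--> {p, q, r, s, t, u, v}  [seen]
{q, r, s, t, v} --2--> {p, q, r, s, t, u, v}  [seen]
{p, q, s, v} --0--> {p, q, r, s, t, u, v}  [seen]
{p, q, s, v} --1--> {p, q, r, s, t, v}  [new]
{p, q, s, v} --2--> {p, q, r, s, t, u, v}  [seen]
{p, q, r, s, t, u, v} --0--> {p, q, r, s, t, u, v}  [seen]
{p, q, r, s, t, u, v} --1--> {p, q, r, s, t, u, v}  [seen]
{p, q, r, s, t, u, v} --2--> {p, q, r, s, t, u, v}  [seen]
{p, q, r, s, t, v} --0--> {p, q, r, s, t, u, v}  [seen]
{p, q, r, s, t, v} --1--> {p, q, r, s, t, u, v}  [seen]
{p, q, r, s, t, v} --2--> {p, q, r, s, t, u, v}  [seen]
Reachable DFA states: {p}, {p, q, r, u, v}, {q, r, s, t, v}, {p, q, s, v}, {p, q, r, s, t, u, v}, {p, q, r, s, t, v}.
{v} is not among them.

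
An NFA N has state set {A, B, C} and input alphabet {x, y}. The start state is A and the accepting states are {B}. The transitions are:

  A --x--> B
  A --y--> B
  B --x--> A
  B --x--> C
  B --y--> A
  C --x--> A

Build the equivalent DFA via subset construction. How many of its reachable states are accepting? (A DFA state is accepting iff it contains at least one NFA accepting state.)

3

Start state of the DFA: {A}.
{A} --x--> {B}  [new]
{A} --y--> {B}  [seen]
{B} --x--> {A, C}  [new]
{B} --y--> {A}  [seen]
{A, C} --x--> {A, B}  [new]
{A, C} --y--> {B}  [seen]
{A, B} --x--> {A, B, C}  [new]
{A, B} --y--> {A, B}  [seen]
{A, B, C} --x--> {A, B, C}  [seen]
{A, B, C} --y--> {A, B}  [seen]
Reachable DFA states: {A}, {B}, {A, C}, {A, B}, {A, B, C}.
Accepting DFA states (contain an NFA accepting state): {B}, {A, B}, {A, B, C}.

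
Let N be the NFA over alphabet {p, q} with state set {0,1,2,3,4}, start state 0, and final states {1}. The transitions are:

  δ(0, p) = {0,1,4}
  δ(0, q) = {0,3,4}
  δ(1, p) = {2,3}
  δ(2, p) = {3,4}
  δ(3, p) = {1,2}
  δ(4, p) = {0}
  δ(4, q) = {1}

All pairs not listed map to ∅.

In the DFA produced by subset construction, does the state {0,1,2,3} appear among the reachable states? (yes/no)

no

Start state of the DFA: {0}.
{0} --p--> {0,1,4}  [new]
{0} --q--> {0,3,4}  [new]
{0,1,4} --p--> {0,1,2,3,4}  [new]
{0,1,4} --q--> {0,1,3,4}  [new]
{0,3,4} --p--> {0,1,2,4}  [new]
{0,3,4} --q--> {0,1,3,4}  [seen]
{0,1,2,3,4} --p--> {0,1,2,3,4}  [seen]
{0,1,2,3,4} --q--> {0,1,3,4}  [seen]
{0,1,3,4} --p--> {0,1,2,3,4}  [seen]
{0,1,3,4} --q--> {0,1,3,4}  [seen]
{0,1,2,4} --p--> {0,1,2,3,4}  [seen]
{0,1,2,4} --q--> {0,1,3,4}  [seen]
Reachable DFA states: {0}, {0,1,4}, {0,3,4}, {0,1,2,3,4}, {0,1,3,4}, {0,1,2,4}.
{0,1,2,3} is not among them.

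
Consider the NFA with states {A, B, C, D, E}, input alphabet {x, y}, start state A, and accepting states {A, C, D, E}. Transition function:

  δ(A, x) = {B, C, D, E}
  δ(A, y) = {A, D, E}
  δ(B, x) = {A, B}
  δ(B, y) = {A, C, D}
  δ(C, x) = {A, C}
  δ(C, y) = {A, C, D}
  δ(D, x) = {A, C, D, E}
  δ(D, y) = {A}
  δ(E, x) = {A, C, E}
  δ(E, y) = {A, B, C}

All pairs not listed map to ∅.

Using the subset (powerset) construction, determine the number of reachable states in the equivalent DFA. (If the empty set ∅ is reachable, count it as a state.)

6

Start state of the DFA: {A}.
{A} --x--> {B, C, D, E}  [new]
{A} --y--> {A, D, E}  [new]
{B, C, D, E} --x--> {A, B, C, D, E}  [new]
{B, C, D, E} --y--> {A, B, C, D}  [new]
{A, D, E} --x--> {A, B, C, D, E}  [seen]
{A, D, E} --y--> {A, B, C, D, E}  [seen]
{A, B, C, D, E} --x--> {A, B, C, D, E}  [seen]
{A, B, C, D, E} --y--> {A, B, C, D, E}  [seen]
{A, B, C, D} --x--> {A, B, C, D, E}  [seen]
{A, B, C, D} --y--> {A, C, D, E}  [new]
{A, C, D, E} --x--> {A, B, C, D, E}  [seen]
{A, C, D, E} --y--> {A, B, C, D, E}  [seen]
Reachable DFA states: {A}, {B, C, D, E}, {A, D, E}, {A, B, C, D, E}, {A, B, C, D}, {A, C, D, E}.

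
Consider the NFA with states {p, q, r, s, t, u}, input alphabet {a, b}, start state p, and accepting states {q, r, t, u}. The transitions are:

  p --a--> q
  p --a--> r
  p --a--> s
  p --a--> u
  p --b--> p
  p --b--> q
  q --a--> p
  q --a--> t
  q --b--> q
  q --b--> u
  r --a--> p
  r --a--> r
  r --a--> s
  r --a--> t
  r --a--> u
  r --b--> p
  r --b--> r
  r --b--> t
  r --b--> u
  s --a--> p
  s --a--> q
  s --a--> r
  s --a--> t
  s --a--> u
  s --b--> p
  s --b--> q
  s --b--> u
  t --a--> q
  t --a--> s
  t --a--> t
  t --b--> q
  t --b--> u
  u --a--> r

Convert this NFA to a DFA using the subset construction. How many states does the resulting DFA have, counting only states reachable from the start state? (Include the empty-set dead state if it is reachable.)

6

Start state of the DFA: {p}.
{p} --a--> {q, r, s, u}  [new]
{p} --b--> {p, q}  [new]
{q, r, s, u} --a--> {p, q, r, s, t, u}  [new]
{q, r, s, u} --b--> {p, q, r, t, u}  [new]
{p, q} --a--> {p, q, r, s, t, u}  [seen]
{p, q} --b--> {p, q, u}  [new]
{p, q, r, s, t, u} --a--> {p, q, r, s, t, u}  [seen]
{p, q, r, s, t, u} --b--> {p, q, r, t, u}  [seen]
{p, q, r, t, u} --a--> {p, q, r, s, t, u}  [seen]
{p, q, r, t, u} --b--> {p, q, r, t, u}  [seen]
{p, q, u} --a--> {p, q, r, s, t, u}  [seen]
{p, q, u} --b--> {p, q, u}  [seen]
Reachable DFA states: {p}, {q, r, s, u}, {p, q}, {p, q, r, s, t, u}, {p, q, r, t, u}, {p, q, u}.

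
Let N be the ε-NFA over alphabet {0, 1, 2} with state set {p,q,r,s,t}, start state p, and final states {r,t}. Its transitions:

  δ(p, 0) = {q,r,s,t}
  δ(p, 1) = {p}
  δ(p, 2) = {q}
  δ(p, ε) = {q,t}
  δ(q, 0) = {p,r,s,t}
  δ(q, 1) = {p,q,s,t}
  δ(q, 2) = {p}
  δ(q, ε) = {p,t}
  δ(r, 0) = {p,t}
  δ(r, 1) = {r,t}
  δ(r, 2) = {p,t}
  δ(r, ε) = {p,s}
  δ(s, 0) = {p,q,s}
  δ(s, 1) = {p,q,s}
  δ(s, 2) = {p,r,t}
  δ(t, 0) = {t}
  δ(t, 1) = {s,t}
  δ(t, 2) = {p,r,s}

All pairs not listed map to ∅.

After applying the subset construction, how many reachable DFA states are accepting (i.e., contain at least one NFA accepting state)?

Start state of the DFA: {p,q,t} (ε-closure of the NFA start).
{p,q,t} --0--> {p,q,r,s,t}  [new]
{p,q,t} --1--> {p,q,s,t}  [new]
{p,q,t} --2--> {p,q,r,s,t}  [seen]
{p,q,r,s,t} --0--> {p,q,r,s,t}  [seen]
{p,q,r,s,t} --1--> {p,q,r,s,t}  [seen]
{p,q,r,s,t} --2--> {p,q,r,s,t}  [seen]
{p,q,s,t} --0--> {p,q,r,s,t}  [seen]
{p,q,s,t} --1--> {p,q,s,t}  [seen]
{p,q,s,t} --2--> {p,q,r,s,t}  [seen]
Reachable DFA states: {p,q,t}, {p,q,r,s,t}, {p,q,s,t}.
Accepting DFA states (contain an NFA accepting state): {p,q,t}, {p,q,r,s,t}, {p,q,s,t}.

3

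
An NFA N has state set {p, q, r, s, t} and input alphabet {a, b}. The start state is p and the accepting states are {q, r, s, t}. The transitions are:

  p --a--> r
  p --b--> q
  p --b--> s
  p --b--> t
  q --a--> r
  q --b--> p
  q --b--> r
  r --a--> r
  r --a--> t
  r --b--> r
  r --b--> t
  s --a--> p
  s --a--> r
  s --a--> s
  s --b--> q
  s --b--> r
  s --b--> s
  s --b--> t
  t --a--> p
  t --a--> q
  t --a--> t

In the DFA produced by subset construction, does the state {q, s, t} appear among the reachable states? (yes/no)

yes

Start state of the DFA: {p}.
{p} --a--> {r}  [new]
{p} --b--> {q, s, t}  [new]
{r} --a--> {r, t}  [new]
{r} --b--> {r, t}  [seen]
{q, s, t} --a--> {p, q, r, s, t}  [new]
{q, s, t} --b--> {p, q, r, s, t}  [seen]
{r, t} --a--> {p, q, r, t}  [new]
{r, t} --b--> {r, t}  [seen]
{p, q, r, s, t} --a--> {p, q, r, s, t}  [seen]
{p, q, r, s, t} --b--> {p, q, r, s, t}  [seen]
{p, q, r, t} --a--> {p, q, r, t}  [seen]
{p, q, r, t} --b--> {p, q, r, s, t}  [seen]
Reachable DFA states: {p}, {r}, {q, s, t}, {r, t}, {p, q, r, s, t}, {p, q, r, t}.
{q, s, t} is among them.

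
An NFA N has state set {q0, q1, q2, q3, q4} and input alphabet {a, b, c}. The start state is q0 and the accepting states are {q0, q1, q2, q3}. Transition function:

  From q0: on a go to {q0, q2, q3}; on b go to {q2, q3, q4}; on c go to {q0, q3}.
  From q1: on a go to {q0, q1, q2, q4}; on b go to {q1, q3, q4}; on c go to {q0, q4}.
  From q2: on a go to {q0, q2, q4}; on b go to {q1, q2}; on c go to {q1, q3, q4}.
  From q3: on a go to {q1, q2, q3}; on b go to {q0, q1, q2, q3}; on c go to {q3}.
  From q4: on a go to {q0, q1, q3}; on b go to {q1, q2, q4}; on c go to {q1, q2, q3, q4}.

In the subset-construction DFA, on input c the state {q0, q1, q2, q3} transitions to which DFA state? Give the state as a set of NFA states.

{q0, q1, q3, q4}

δ(q0,c) = {q0, q3}; δ(q1,c) = {q0, q4}; δ(q2,c) = {q1, q3, q4}; δ(q3,c) = {q3}.
Union: {q0, q1, q3, q4}.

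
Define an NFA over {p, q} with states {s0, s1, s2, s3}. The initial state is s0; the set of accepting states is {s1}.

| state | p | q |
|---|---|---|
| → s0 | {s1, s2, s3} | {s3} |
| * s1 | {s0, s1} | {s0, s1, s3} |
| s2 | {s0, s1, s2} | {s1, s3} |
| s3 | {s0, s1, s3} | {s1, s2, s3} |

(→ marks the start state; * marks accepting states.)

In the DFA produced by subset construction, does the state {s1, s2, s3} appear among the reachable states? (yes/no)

Start state of the DFA: {s0}.
{s0} --p--> {s1, s2, s3}  [new]
{s0} --q--> {s3}  [new]
{s1, s2, s3} --p--> {s0, s1, s2, s3}  [new]
{s1, s2, s3} --q--> {s0, s1, s2, s3}  [seen]
{s3} --p--> {s0, s1, s3}  [new]
{s3} --q--> {s1, s2, s3}  [seen]
{s0, s1, s2, s3} --p--> {s0, s1, s2, s3}  [seen]
{s0, s1, s2, s3} --q--> {s0, s1, s2, s3}  [seen]
{s0, s1, s3} --p--> {s0, s1, s2, s3}  [seen]
{s0, s1, s3} --q--> {s0, s1, s2, s3}  [seen]
Reachable DFA states: {s0}, {s1, s2, s3}, {s3}, {s0, s1, s2, s3}, {s0, s1, s3}.
{s1, s2, s3} is among them.

yes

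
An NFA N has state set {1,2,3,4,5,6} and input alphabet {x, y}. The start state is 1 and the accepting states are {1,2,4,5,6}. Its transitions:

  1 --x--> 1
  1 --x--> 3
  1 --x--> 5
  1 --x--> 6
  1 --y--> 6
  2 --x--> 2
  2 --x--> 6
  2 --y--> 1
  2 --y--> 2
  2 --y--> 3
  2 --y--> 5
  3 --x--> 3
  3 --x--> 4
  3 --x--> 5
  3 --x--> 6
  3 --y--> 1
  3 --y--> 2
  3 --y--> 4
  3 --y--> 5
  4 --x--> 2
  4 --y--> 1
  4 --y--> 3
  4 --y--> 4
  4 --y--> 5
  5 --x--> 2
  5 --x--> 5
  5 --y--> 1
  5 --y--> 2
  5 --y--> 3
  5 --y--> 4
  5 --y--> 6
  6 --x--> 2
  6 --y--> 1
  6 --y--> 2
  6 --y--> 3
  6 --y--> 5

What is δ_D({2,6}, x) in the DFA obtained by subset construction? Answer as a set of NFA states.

{2,6}

δ(2,x) = {2,6}; δ(6,x) = {2}.
Union: {2,6}.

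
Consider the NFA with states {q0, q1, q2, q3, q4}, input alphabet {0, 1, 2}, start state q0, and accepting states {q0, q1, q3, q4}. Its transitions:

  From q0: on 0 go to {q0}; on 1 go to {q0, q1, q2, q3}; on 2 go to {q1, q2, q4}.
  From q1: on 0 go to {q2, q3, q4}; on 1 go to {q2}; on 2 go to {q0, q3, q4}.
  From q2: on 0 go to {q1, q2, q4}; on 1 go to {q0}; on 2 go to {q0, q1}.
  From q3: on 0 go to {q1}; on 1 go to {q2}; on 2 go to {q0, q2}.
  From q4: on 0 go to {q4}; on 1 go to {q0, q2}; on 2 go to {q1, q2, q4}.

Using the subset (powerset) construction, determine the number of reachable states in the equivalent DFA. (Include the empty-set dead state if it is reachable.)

Start state of the DFA: {q0}.
{q0} --0--> {q0}  [seen]
{q0} --1--> {q0, q1, q2, q3}  [new]
{q0} --2--> {q1, q2, q4}  [new]
{q0, q1, q2, q3} --0--> {q0, q1, q2, q3, q4}  [new]
{q0, q1, q2, q3} --1--> {q0, q1, q2, q3}  [seen]
{q0, q1, q2, q3} --2--> {q0, q1, q2, q3, q4}  [seen]
{q1, q2, q4} --0--> {q1, q2, q3, q4}  [new]
{q1, q2, q4} --1--> {q0, q2}  [new]
{q1, q2, q4} --2--> {q0, q1, q2, q3, q4}  [seen]
{q0, q1, q2, q3, q4} --0--> {q0, q1, q2, q3, q4}  [seen]
{q0, q1, q2, q3, q4} --1--> {q0, q1, q2, q3}  [seen]
{q0, q1, q2, q3, q4} --2--> {q0, q1, q2, q3, q4}  [seen]
{q1, q2, q3, q4} --0--> {q1, q2, q3, q4}  [seen]
{q1, q2, q3, q4} --1--> {q0, q2}  [seen]
{q1, q2, q3, q4} --2--> {q0, q1, q2, q3, q4}  [seen]
{q0, q2} --0--> {q0, q1, q2, q4}  [new]
{q0, q2} --1--> {q0, q1, q2, q3}  [seen]
{q0, q2} --2--> {q0, q1, q2, q4}  [seen]
{q0, q1, q2, q4} --0--> {q0, q1, q2, q3, q4}  [seen]
{q0, q1, q2, q4} --1--> {q0, q1, q2, q3}  [seen]
{q0, q1, q2, q4} --2--> {q0, q1, q2, q3, q4}  [seen]
Reachable DFA states: {q0}, {q0, q1, q2, q3}, {q1, q2, q4}, {q0, q1, q2, q3, q4}, {q1, q2, q3, q4}, {q0, q2}, {q0, q1, q2, q4}.

7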